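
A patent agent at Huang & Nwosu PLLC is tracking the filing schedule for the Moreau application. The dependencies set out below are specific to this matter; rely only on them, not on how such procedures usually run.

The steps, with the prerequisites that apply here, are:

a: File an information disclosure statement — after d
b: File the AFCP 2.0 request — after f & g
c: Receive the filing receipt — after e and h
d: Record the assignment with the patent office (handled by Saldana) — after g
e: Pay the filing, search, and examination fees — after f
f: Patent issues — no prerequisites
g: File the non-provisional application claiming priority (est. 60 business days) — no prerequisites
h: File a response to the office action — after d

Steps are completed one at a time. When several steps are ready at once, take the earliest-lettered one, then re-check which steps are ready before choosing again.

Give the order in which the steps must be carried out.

f and g have no prerequisites; f has the earlier label, so f is first.
Ready: e and g. e has the earlier label → e.
g is the only step now ready → g.
b and d are both available; b has the earlier label → b.
Next only d has its prerequisites met → d.
Ready: a and h. a has the earlier label → a.
h needed d, now all done → h.
c needed e and h, now all done → c.

f → e → g → b → d → a → h → c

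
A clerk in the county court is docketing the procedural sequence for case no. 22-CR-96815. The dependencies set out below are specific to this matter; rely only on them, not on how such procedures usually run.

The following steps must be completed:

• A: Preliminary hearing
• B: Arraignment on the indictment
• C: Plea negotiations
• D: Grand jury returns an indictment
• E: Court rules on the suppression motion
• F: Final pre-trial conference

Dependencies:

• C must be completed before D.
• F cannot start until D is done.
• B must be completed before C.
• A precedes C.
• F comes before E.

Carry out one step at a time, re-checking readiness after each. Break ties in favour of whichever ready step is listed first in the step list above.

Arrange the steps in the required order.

Nothing is required for A and B. A is listed earlier → A first.
That leaves B as the only ready step → B.
That leaves C as the only ready step → C.
D needed C, now all done → D.
F needed D, now all done → F.
E is the only step now ready → E.

A, B, C, D, F, E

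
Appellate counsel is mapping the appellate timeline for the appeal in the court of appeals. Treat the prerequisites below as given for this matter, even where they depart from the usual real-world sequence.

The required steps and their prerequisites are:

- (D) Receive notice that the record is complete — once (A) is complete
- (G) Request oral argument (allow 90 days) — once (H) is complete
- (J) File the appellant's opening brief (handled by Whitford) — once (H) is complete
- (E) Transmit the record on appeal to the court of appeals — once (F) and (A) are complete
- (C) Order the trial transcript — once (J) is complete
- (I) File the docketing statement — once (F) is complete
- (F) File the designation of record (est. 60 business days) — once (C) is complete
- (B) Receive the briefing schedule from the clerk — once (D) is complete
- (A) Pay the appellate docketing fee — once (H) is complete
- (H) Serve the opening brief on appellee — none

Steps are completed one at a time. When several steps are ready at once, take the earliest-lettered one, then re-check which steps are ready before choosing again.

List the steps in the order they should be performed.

(H), (A), (D), (B), (G), (J), (C), (F), (E), (I)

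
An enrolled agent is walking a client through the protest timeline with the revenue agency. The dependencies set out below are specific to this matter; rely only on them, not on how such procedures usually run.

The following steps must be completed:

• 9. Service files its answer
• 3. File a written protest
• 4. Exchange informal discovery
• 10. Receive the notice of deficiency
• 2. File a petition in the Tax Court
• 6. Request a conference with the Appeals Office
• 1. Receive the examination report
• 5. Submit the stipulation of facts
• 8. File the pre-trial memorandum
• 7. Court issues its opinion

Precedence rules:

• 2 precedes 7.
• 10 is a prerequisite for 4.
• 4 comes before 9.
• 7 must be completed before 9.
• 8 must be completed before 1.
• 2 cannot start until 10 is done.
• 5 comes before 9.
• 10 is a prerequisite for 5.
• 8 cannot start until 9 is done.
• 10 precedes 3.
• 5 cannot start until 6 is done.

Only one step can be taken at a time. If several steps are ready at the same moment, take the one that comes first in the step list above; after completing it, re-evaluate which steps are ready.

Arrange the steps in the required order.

10 → 3 → 4 → 2 → 6 → 5 → 7 → 9 → 8 → 1

10 and 6 have no prerequisites; 10 is listed earlier, so 10 is first.
3, 4 and 2 now also ready, so the ready set is {3, 4, 2, 6}; 3 is listed earlier → 3.
Now 4, 2 and 6 have their prerequisites met. 4 is listed earlier, so 4 next.
Ready: 2 and 6. 2 is listed earlier → 2.
6 and 7 are both available; 6 is listed earlier → 6.
5 now also ready, so the ready set is {5, 7}; 5 is listed earlier → 5.
Next only 7 has its prerequisites met → 7.
9 needed 4, 5 and 7, now all done → 9.
8 is the only step now ready → 8.
1 needed 8, now all done → 1.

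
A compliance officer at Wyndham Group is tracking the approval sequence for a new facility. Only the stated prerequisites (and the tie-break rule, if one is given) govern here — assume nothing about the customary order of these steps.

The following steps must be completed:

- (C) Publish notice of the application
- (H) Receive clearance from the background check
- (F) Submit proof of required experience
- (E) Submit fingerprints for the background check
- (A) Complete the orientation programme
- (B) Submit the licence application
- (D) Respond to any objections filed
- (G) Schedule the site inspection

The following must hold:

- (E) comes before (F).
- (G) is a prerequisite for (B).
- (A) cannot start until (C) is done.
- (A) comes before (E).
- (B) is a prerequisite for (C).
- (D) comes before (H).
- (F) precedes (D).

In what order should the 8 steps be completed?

(G) has no prerequisites → (G) first.
Next only (B) has its prerequisites met → (B).
Next only (C) has its prerequisites met → (C).
(A) is the only step now ready → (A).
That leaves (E) as the only ready step → (E).
Next only (F) has its prerequisites met → (F).
(D) is the only step now ready → (D).
(H) is the only step now ready → (H).

(G), (B), (C), (A), (E), (F), (D), (H)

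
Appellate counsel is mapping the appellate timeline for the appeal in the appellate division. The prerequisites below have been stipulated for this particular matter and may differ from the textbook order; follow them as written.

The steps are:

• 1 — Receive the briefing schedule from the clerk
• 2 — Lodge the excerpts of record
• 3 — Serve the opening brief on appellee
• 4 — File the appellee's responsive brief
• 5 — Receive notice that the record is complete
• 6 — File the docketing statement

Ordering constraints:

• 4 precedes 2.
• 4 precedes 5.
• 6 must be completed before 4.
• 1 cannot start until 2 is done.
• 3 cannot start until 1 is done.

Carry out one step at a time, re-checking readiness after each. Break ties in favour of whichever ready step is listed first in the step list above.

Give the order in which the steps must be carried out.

6 4 2 1 3 5

Only 6 has no prerequisites, so it is first.
That leaves 4 as the only ready step → 4.
Ready: 2 and 5. 2 is listed earlier → 2.
1 now also ready, so the ready set is {1, 5}; 1 is listed earlier → 1.
Ready: 3 and 5. 3 is listed earlier → 3.
Next only 5 has its prerequisites met → 5.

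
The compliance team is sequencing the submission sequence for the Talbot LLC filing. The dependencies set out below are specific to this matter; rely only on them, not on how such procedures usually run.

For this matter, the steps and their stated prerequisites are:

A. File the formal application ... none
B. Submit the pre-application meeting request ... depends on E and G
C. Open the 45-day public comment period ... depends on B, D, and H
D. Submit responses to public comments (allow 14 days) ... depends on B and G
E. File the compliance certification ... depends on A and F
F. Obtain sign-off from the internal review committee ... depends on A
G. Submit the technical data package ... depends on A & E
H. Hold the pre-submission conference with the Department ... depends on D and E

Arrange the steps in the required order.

A, F, E, G, B, D, H, C

A is the only step with nothing outstanding, so it goes first.
F is the only step now ready → F.
Next only E has its prerequisites met → E.
G needed A and E, now all done → G.
B is the only step now ready → B.
That leaves D as the only ready step → D.
H needed D and E, now all done → H.
C is the only step now ready → C.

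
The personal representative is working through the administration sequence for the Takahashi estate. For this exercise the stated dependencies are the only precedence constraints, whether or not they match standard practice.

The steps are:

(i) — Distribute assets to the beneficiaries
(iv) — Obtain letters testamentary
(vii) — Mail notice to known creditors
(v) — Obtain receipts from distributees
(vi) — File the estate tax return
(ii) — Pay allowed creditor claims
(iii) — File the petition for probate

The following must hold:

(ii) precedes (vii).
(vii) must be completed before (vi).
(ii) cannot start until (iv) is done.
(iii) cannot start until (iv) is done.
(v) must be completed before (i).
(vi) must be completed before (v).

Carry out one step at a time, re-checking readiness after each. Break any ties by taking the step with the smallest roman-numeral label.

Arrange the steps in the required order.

(iv), (ii), (iii), (vii), (vi), (v), (i)

Only (iv) has no prerequisites, so it is first.
Now (ii) and (iii) have their prerequisites met. (ii) has the earlier label, so (ii) next.
(vii) now also ready, so the ready set is {(iii), (vii)}; (iii) has the earlier label → (iii).
Next only (vii) has its prerequisites met → (vii).
(vi) is the only step now ready → (vi).
(v) needed (vi), now all done → (v).
(i) needed (v), now all done → (i).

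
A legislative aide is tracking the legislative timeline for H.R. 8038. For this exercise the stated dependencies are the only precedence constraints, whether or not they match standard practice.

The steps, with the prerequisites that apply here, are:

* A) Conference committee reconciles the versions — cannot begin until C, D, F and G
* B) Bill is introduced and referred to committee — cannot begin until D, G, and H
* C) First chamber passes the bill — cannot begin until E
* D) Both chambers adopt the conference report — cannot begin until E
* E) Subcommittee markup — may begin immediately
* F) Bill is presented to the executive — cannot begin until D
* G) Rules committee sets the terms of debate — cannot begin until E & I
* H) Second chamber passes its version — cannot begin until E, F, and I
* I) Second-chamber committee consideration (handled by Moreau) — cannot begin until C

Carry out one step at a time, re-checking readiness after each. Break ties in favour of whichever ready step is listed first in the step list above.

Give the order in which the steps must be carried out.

Only E has no prerequisites, so it is first.
Ready: C and D. C is listed earlier → C.
I now also ready, so the ready set is {D, I}; D is listed earlier → D.
Ready: F and I. F is listed earlier → F.
I needed C, now all done → I.
Ready: G and H. G is listed earlier → G.
A and H are both available; A is listed earlier → A.
That leaves H as the only ready step → H.
B is the only step now ready → B.

E, C, D, F, I, G, A, H, B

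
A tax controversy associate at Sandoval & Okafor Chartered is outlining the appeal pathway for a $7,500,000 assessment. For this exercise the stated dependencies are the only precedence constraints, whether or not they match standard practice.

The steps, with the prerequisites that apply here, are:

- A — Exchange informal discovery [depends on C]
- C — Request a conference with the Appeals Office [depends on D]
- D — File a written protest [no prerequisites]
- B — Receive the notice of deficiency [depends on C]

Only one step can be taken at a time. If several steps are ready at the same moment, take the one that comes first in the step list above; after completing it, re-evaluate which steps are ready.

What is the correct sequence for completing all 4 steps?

D is the only step with nothing outstanding, so it goes first.
Next only C has its prerequisites met → C.
Ready: A and B. A is listed earlier → A.
That leaves B as the only ready step → B.

D, C, A, B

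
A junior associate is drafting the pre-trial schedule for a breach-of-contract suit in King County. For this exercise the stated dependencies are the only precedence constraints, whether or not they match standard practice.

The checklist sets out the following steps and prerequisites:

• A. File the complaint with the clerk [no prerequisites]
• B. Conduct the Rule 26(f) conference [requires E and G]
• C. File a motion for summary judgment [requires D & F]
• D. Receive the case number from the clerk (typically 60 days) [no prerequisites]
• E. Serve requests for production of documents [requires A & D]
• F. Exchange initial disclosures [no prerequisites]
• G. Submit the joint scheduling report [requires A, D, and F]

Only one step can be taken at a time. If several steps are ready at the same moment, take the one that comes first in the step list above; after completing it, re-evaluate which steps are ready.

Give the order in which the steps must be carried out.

A, D and F have no prerequisites; A is listed earlier, so A is first.
Now D and F have their prerequisites met. D is listed earlier, so D next.
E now also ready, so the ready set is {E, F}; E is listed earlier → E.
Next only F has its prerequisites met → F.
Now C and G have their prerequisites met. C is listed earlier, so C next.
G needed A, D and F, now all done → G.
That leaves B as the only ready step → B.

A → D → E → F → C → G → B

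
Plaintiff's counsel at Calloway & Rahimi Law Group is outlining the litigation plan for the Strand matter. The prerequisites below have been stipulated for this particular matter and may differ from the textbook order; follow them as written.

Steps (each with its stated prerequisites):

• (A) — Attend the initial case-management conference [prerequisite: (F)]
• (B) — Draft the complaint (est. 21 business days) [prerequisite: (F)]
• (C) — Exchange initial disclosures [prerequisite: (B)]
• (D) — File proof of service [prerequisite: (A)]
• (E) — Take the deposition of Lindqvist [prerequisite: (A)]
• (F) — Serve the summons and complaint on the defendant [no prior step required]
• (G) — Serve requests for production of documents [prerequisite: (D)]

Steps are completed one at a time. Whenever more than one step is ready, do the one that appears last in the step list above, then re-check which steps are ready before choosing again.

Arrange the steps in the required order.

Only (F) has no prerequisites, so it is first.
Now (B) and (A) have their prerequisites met. (B) is listed later, so (B) next.
(C) and (A) are both available; (C) is listed later → (C).
(A) needed (F), now all done → (A).
(E) and (D) are both available; (E) is listed later → (E).
(D) needed (A), now all done → (D).
(G) needed (D), now all done → (G).

(F), (B), (C), (A), (E), (D), (G)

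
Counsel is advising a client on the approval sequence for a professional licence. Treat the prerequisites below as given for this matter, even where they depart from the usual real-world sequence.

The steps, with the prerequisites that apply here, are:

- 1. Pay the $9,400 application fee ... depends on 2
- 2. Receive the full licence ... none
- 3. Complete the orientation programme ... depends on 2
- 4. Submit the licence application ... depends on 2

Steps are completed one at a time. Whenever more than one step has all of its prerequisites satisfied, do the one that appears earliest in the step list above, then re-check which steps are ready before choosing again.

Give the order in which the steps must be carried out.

2 is the only step with nothing outstanding, so it goes first.
Now 1, 3 and 4 have their prerequisites met. 1 is listed earlier, so 1 next.
3 and 4 are both available; 3 is listed earlier → 3.
4 needed 2, now all done → 4.

2 → 1 → 3 → 4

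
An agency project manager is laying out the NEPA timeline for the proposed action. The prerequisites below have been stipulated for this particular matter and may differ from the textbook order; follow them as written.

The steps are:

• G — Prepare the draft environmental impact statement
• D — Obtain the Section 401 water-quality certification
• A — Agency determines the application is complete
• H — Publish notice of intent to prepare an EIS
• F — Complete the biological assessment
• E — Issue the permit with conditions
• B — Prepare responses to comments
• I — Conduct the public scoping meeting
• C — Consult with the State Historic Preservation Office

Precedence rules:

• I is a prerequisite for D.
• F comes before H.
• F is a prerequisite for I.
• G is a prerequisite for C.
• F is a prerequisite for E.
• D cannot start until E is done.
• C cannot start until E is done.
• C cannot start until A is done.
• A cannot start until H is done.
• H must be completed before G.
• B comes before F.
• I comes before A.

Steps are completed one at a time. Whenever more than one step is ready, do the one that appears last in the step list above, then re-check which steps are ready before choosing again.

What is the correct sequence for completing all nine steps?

B, F, I, E, H, A, D, G, C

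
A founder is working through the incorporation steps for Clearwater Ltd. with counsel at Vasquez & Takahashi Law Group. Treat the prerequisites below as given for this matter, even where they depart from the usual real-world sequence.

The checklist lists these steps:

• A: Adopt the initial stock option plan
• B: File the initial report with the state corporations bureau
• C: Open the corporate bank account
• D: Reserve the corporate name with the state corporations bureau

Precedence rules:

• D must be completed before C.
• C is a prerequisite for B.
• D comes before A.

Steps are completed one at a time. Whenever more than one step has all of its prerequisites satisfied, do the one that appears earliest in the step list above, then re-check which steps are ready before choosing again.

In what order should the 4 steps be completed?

D A C B

D is the only step with nothing outstanding, so it goes first.
Ready: A and C. A is listed earlier → A.
Next only C has its prerequisites met → C.
That leaves B as the only ready step → B.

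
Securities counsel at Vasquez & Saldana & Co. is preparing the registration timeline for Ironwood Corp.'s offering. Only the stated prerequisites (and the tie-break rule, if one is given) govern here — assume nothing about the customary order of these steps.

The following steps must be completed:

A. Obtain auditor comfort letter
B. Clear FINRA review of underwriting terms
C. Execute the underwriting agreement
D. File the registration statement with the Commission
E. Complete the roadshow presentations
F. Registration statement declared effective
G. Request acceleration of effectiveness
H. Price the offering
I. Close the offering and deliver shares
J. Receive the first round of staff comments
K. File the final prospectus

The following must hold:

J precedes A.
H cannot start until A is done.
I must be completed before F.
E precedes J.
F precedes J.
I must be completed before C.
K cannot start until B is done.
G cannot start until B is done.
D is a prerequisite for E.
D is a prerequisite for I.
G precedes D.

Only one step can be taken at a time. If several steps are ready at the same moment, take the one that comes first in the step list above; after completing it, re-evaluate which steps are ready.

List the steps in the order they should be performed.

Only B has no prerequisites, so it is first.
Now G and K have their prerequisites met. G is listed earlier, so G next.
D now also ready, so the ready set is {D, K}; D is listed earlier → D.
Ready: E, I and K. E is listed earlier → E.
I and K are both available; I is listed earlier → I.
C and F now also ready, so the ready set is {C, F, K}; C is listed earlier → C.
F and K are both available; F is listed earlier → F.
J now also ready, so the ready set is {J, K}; J is listed earlier → J.
Now A and K have their prerequisites met. A is listed earlier, so A next.
H and K are both available; H is listed earlier → H.
That leaves K as the only ready step → K.

B → G → D → E → I → C → F → J → A → H → K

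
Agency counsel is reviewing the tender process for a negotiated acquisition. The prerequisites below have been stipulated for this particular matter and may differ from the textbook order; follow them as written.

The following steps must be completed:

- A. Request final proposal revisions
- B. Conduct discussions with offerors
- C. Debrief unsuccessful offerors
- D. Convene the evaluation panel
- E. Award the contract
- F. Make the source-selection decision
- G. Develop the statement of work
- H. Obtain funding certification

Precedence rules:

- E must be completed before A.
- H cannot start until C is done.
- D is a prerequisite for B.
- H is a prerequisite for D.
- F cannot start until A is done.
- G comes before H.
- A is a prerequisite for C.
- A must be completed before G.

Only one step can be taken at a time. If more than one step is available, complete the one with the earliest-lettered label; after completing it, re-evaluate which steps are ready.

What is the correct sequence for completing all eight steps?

E, A, C, F, G, H, D, B

E is the only step with nothing outstanding, so it goes first.
A is the only step now ready → A.
Ready: C, F and G. C has the earlier label → C.
Ready: F and G. F has the earlier label → F.
That leaves G as the only ready step → G.
That leaves H as the only ready step → H.
That leaves D as the only ready step → D.
That leaves B as the only ready step → B.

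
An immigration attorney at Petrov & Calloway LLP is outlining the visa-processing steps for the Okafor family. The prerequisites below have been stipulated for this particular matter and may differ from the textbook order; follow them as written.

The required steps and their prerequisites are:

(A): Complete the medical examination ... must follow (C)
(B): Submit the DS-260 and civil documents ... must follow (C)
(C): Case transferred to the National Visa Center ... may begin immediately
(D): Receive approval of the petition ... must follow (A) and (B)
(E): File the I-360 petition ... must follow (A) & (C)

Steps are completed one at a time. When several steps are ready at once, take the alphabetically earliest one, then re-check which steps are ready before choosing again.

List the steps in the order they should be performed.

(C), (A), (B), (D), (E)

(C) is the only step with nothing outstanding, so it goes first.
(A) and (B) are both available; (A) has the earlier label → (A).
(E) now also ready, so the ready set is {(B), (E)}; (B) has the earlier label → (B).
Ready: (D) and (E). (D) has the earlier label → (D).
(E) needed (A) and (C), now all done → (E).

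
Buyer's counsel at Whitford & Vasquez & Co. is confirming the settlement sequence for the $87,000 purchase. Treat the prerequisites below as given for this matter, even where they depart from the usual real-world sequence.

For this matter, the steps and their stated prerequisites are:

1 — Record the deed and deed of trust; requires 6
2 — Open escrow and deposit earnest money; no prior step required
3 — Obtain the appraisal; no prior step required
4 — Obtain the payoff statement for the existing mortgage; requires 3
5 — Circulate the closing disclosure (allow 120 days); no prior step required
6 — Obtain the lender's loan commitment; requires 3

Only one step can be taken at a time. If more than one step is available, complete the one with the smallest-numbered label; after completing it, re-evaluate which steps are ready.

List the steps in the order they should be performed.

2 → 3 → 4 → 5 → 6 → 1

2, 3 and 5 have no prerequisites; 2 has the earlier label, so 2 is first.
Ready: 3 and 5. 3 has the earlier label → 3.
4 and 6 now also ready, so the ready set is {4, 5, 6}; 4 has the earlier label → 4.
5 and 6 are both available; 5 has the earlier label → 5.
That leaves 6 as the only ready step → 6.
1 is the only step now ready → 1.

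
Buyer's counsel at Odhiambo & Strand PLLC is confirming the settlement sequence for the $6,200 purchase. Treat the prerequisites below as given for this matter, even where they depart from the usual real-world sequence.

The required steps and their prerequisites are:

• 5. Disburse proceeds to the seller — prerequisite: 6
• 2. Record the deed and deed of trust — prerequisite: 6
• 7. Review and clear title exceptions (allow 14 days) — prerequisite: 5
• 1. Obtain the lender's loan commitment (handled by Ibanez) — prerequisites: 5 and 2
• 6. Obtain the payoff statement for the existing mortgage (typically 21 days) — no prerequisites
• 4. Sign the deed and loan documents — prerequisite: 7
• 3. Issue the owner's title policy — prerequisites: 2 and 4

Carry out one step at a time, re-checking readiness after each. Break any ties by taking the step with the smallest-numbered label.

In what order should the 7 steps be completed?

6, 2, 5, 1, 7, 4, 3

6 has no prerequisites → 6 first.
2 and 5 are both available; 2 has the earlier label → 2.
Next only 5 has its prerequisites met → 5.
1 and 7 are both available; 1 has the earlier label → 1.
7 is the only step now ready → 7.
4 needed 7, now all done → 4.
3 is the only step now ready → 3.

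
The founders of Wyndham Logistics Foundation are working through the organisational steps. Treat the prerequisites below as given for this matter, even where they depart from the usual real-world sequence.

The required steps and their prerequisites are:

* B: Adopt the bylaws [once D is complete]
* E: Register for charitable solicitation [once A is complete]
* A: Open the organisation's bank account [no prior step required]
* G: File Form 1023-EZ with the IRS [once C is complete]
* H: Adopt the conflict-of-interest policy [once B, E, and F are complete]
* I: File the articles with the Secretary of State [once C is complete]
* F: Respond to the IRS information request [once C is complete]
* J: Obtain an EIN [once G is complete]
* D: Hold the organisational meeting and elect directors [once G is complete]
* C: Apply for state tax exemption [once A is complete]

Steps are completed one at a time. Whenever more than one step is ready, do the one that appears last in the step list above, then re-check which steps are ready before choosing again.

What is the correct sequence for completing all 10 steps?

Only A has no prerequisites, so it is first.
Now C and E have their prerequisites met. C is listed later, so C next.
Now F, I, G and E have their prerequisites met. F is listed later, so F next.
Now I, G and E have their prerequisites met. I is listed later, so I next.
Now G and E have their prerequisites met. G is listed later, so G next.
D and J now also ready, so the ready set is {D, J, E}; D is listed later → D.
B now also ready, so the ready set is {J, E, B}; J is listed later → J.
Now E and B have their prerequisites met. E is listed later, so E next.
Next only B has its prerequisites met → B.
That leaves H as the only ready step → H.

A, C, F, I, G, D, J, E, B, H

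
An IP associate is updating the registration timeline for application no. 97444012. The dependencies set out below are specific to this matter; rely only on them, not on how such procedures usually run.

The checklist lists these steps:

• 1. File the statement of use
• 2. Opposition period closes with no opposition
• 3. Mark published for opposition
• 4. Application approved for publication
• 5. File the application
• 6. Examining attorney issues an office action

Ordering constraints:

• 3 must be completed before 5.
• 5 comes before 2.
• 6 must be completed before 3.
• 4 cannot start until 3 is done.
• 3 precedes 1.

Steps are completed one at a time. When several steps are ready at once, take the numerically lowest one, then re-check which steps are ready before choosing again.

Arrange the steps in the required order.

6 is the only step with nothing outstanding, so it goes first.
3 needed 6, now all done → 3.
Now 1, 4 and 5 have their prerequisites met. 1 has the earlier label, so 1 next.
Ready: 4 and 5. 4 has the earlier label → 4.
5 needed 3, now all done → 5.
Next only 2 has its prerequisites met → 2.

6, 3, 1, 4, 5, 2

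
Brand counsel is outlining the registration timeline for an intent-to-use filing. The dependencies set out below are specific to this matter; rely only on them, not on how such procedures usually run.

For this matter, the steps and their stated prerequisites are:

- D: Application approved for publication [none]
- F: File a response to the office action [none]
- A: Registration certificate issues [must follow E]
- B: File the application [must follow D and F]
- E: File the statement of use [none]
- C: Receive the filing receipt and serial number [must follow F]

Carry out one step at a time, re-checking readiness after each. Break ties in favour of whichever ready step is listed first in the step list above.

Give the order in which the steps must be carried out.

D, F, B, E, A, C

Nothing is required for D, F and E. D is listed earlier → D first.
Now F and E have their prerequisites met. F is listed earlier, so F next.
B and C now also ready, so the ready set is {B, E, C}; B is listed earlier → B.
Now E and C have their prerequisites met. E is listed earlier, so E next.
A now also ready, so the ready set is {A, C}; A is listed earlier → A.
Next only C has its prerequisites met → C.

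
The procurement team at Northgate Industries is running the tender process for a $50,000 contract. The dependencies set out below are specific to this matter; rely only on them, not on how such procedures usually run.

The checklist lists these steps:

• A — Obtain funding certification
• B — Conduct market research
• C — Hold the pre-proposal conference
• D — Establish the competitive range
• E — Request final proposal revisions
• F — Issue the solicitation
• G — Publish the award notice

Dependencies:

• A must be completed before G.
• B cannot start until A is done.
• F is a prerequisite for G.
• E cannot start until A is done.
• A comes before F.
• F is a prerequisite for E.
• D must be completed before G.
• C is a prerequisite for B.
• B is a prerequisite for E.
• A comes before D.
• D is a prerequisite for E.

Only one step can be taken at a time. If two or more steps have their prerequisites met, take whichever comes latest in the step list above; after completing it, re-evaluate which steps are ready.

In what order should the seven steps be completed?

C A F D G B E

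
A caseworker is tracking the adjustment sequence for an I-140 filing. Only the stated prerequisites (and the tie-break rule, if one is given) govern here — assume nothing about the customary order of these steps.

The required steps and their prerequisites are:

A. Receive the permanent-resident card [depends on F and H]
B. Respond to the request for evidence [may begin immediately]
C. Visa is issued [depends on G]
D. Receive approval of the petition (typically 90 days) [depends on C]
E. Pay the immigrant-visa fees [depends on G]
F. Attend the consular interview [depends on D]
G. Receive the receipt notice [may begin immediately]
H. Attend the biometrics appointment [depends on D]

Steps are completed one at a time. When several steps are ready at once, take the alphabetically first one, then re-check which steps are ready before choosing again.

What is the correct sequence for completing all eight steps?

B, G, C, D, E, F, H, A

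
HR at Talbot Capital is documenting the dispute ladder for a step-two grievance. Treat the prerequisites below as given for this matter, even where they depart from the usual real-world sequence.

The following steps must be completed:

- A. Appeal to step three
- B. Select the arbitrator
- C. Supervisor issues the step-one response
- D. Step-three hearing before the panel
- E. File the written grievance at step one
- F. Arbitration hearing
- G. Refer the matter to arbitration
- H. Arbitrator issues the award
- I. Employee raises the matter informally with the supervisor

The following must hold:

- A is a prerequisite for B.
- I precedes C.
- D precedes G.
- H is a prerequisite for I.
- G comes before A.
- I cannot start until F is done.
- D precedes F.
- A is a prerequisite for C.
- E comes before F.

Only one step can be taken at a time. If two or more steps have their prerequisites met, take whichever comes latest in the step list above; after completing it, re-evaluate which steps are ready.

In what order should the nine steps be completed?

H E D G F I A C B

H, E and D have no prerequisites; H is listed later, so H is first.
Now E and D have their prerequisites met. E is listed later, so E next.
That leaves D as the only ready step → D.
Ready: G and F. G is listed later → G.
Ready: F and A. F is listed later → F.
I now also ready, so the ready set is {I, A}; I is listed later → I.
That leaves A as the only ready step → A.
Ready: C and B. C is listed later → C.
That leaves B as the only ready step → B.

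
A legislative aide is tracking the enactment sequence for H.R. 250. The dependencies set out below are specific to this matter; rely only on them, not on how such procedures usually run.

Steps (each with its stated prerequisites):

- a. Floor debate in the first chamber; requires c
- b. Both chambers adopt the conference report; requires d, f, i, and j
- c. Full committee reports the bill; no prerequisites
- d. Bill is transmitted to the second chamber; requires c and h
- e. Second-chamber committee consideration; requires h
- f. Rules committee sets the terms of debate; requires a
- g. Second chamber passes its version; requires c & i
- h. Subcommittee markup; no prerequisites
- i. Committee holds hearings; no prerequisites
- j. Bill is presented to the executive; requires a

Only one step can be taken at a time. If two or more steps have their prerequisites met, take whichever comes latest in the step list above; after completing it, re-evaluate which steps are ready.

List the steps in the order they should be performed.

Nothing is required for i, h and c. i is listed later → i first.
Now h and c have their prerequisites met. h is listed later, so h next.
e now also ready, so the ready set is {e, c}; e is listed later → e.
c is the only step now ready → c.
Now g, d and a have their prerequisites met. g is listed later, so g next.
d and a are both available; d is listed later → d.
a needed c, now all done → a.
Ready: j and f. j is listed later → j.
f needed a, now all done → f.
b needed j, i, f and d, now all done → b.

i, h, e, c, g, d, a, j, f, b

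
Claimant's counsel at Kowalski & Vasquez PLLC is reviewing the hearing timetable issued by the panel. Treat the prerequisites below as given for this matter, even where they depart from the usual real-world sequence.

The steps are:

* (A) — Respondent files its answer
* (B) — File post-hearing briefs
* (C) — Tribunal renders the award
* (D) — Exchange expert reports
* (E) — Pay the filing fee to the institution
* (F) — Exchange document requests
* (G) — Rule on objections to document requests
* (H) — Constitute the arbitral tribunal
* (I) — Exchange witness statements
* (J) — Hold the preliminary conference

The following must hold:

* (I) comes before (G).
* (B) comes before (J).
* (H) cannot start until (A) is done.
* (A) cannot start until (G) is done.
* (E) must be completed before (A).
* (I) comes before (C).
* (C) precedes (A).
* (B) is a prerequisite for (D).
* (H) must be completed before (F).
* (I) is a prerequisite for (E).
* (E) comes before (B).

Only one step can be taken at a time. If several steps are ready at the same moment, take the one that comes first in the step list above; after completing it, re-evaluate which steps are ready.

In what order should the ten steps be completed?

(I) has no prerequisites → (I) first.
(C), (E) and (G) are all available; (C) is listed earlier → (C).
Now (E) and (G) have their prerequisites met. (E) is listed earlier, so (E) next.
Now (B) and (G) have their prerequisites met. (B) is listed earlier, so (B) next.
Ready: (D), (G) and (J). (D) is listed earlier → (D).
Ready: (G) and (J). (G) is listed earlier → (G).
(A) now also ready, so the ready set is {(A), (J)}; (A) is listed earlier → (A).
(H) now also ready, so the ready set is {(H), (J)}; (H) is listed earlier → (H).
(F) and (J) are both available; (F) is listed earlier → (F).
That leaves (J) as the only ready step → (J).

(I), (C), (E), (B), (D), (G), (A), (H), (F), (J)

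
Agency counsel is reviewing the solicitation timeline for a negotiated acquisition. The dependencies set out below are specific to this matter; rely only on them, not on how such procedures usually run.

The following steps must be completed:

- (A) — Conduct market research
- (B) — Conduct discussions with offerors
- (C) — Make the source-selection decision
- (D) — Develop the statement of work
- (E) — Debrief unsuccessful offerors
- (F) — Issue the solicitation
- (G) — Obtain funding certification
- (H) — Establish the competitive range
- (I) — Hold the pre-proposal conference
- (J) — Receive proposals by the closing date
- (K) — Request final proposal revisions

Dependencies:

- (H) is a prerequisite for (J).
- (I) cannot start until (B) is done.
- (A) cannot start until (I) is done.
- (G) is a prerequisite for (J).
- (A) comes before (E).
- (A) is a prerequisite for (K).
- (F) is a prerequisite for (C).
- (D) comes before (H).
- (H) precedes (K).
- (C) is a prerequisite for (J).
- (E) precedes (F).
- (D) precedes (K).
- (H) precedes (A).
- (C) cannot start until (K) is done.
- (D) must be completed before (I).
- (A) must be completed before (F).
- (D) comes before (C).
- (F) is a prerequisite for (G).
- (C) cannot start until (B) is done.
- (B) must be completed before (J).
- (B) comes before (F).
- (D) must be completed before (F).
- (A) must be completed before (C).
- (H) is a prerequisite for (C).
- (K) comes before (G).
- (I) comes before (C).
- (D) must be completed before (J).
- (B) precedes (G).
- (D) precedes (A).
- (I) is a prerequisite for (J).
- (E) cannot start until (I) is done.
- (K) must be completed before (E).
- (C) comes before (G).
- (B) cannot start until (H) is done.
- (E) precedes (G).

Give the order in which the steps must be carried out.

(D) has no prerequisites → (D) first.
(H) is the only step now ready → (H).
(B) needed (H), now all done → (B).
(I) needed (B) and (D), now all done → (I).
That leaves (A) as the only ready step → (A).
That leaves (K) as the only ready step → (K).
Next only (E) has its prerequisites met → (E).
(F) is the only step now ready → (F).
(C) is the only step now ready → (C).
(G) is the only step now ready → (G).
(J) is the only step now ready → (J).

(D) (H) (B) (I) (A) (K) (E) (F) (C) (G) (J)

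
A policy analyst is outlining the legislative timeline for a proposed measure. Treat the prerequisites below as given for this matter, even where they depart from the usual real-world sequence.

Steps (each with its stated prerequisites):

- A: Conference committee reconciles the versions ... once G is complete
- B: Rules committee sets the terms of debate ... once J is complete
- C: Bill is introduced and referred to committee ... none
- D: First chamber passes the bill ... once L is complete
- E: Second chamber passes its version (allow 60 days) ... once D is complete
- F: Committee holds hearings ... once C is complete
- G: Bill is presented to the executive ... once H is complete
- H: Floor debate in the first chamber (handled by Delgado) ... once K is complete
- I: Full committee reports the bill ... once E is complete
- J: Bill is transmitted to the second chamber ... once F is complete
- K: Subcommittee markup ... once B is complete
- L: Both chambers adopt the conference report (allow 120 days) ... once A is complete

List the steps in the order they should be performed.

C → F → J → B → K → H → G → A → L → D → E → I

C is the only step with nothing outstanding, so it goes first.
F is the only step now ready → F.
J needed F, now all done → J.
B needed J, now all done → B.
That leaves K as the only ready step → K.
That leaves H as the only ready step → H.
Next only G has its prerequisites met → G.
Next only A has its prerequisites met → A.
Next only L has its prerequisites met → L.
D needed L, now all done → D.
Next only E has its prerequisites met → E.
Next only I has its prerequisites met → I.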